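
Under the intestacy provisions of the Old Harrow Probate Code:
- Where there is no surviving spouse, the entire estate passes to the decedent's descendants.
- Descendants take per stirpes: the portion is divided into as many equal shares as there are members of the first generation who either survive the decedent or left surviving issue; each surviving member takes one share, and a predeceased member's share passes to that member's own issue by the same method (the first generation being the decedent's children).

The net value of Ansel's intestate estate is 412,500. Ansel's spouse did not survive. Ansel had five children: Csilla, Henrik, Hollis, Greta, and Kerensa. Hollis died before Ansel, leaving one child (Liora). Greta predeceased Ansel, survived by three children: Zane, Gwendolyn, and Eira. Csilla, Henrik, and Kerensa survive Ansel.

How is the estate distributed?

Csilla: 82,500; Henrik: 82,500; Liora: 82,500; Zane: 27,500; Gwendolyn: 27,500; Eira: 27,500; Kerensa: 82,500

The entire 412,500 passes to the descendants.
That amount (412,500) is divided into 5 shares of 82,500: Csilla, Henrik, and Kerensa each take 82,500; Hollis's 82,500 share passes to Hollis's issue; Greta's 82,500 share passes to Greta's issue.
Hollis's share (82,500) passes entirely to Liora.
Greta's share (82,500) is divided into 3 shares of 27,500: Zane, Gwendolyn, and Eira each take 27,500.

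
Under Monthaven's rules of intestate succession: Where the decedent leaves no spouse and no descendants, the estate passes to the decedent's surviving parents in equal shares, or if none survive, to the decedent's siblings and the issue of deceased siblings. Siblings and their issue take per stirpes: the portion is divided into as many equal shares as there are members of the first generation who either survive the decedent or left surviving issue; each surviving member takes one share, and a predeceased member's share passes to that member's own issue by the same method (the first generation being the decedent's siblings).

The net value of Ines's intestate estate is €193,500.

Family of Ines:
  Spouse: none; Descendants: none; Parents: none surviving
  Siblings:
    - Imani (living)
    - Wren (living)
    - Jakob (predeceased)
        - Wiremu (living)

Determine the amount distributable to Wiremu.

Wiremu receives €64,500.

The entire €193,500 passes to the siblings and their issue.
That amount (€193,500) is divided into 3 shares of €64,500: Imani and Wren each take €64,500; Jakob's €64,500 share passes to Jakob's issue.
Jakob's share (€64,500) passes entirely to Wiremu.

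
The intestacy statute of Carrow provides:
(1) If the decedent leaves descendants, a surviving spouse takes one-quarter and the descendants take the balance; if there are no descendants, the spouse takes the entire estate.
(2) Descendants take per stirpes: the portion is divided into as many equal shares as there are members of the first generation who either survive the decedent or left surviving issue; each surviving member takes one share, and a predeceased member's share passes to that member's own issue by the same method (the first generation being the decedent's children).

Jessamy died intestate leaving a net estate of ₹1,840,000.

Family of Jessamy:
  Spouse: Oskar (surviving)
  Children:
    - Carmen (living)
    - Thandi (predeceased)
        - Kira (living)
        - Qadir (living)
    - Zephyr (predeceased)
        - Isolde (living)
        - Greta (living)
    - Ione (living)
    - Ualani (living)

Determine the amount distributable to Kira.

Kira receives ₹138,000.

Oskar takes one-quarter of ₹1,840,000 = ₹460,000. The remaining ₹1,380,000 passes to the descendants.
The descendants' portion (₹1,380,000) is divided into 5 shares of ₹276,000: Carmen, Ione, and Ualani each take ₹276,000; Thandi's ₹276,000 share passes to Thandi's issue; Zephyr's ₹276,000 share passes to Zephyr's issue.
Thandi's share (₹276,000) is divided into 2 shares of ₹138,000: Kira and Qadir each take ₹138,000.
Zephyr's share (₹276,000) is divided into 2 shares of ₹138,000: Isolde and Greta each take ₹138,000.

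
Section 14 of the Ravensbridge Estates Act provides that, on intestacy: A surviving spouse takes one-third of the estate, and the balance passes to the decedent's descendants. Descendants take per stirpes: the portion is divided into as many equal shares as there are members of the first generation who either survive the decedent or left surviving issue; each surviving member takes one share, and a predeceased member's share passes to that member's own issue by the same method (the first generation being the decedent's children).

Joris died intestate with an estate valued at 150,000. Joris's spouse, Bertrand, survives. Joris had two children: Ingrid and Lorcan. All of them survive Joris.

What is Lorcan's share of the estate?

Bertrand takes one-third of 150,000 = 50,000. The remaining 100,000 passes to the descendants.
The descendants' portion (100,000) is divided into 2 shares of 50,000: Ingrid and Lorcan each take 50,000.

Lorcan receives 50,000.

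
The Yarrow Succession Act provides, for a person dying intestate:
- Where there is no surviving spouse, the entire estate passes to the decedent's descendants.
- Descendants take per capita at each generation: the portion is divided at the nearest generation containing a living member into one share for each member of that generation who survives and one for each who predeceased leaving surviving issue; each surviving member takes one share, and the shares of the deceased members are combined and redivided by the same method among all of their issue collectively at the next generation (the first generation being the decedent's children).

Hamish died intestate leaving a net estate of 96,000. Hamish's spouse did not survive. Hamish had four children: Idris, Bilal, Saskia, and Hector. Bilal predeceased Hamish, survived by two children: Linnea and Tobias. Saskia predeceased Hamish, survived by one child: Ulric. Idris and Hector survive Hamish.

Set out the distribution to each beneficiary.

The entire 96,000 passes to the descendants.
That amount (96,000) is divided at the children's generation into 4 shares of 24,000. Idris and Hector each take 24,000. The 2 shares of the deceased (Bilal and Saskia) are combined into a pool of 48,000.
That pool (48,000) is divided at the grandchildren's generation equally among Linnea, Tobias, and Ulric: 16,000 each.

Idris: 24,000; Linnea: 16,000; Tobias: 16,000; Ulric: 16,000; Hector: 24,000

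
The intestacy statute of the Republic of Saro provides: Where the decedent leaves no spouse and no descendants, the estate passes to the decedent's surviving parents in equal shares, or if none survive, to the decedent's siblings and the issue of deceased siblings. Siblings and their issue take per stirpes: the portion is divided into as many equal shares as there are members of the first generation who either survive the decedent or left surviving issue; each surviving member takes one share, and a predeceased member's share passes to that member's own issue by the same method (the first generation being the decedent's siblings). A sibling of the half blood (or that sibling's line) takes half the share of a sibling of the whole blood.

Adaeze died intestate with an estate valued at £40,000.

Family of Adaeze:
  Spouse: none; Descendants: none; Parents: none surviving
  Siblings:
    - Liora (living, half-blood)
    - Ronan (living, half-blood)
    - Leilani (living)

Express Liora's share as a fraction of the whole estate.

The entire £40,000 passes to the siblings and their issue.
Counting each half-blood sibling's line as half a unit, there are 2 units in £40,000, so one unit is £20,000. Whole-blood lines (Leilani) take £20,000 each; half-blood lines (Liora and Ronan) take £10,000 each.

Liora receives 1/4 of the estate.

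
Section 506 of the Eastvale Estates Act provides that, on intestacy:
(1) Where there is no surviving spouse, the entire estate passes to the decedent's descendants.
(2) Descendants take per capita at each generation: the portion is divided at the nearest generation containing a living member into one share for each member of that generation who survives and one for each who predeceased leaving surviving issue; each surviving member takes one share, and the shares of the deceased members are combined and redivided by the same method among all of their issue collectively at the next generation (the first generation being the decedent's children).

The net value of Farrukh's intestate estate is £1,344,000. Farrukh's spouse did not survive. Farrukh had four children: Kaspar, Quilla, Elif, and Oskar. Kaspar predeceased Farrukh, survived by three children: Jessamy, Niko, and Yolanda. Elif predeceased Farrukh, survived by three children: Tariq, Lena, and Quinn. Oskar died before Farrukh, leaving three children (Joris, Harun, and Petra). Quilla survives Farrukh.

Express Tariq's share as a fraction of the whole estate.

The entire £1,344,000 passes to the descendants.
That amount (£1,344,000) is divided at the children's generation into 4 shares of £336,000. Quilla takes £336,000. The 3 shares of the deceased (Kaspar, Elif, and Oskar) are combined into a pool of £1,008,000.
That pool (£1,008,000) is divided at the grandchildren's generation equally among Jessamy, Niko, Yolanda, Tariq, Lena, Quinn, Joris, Harun, and Petra: £112,000 each.

Tariq receives 1/12 of the estate.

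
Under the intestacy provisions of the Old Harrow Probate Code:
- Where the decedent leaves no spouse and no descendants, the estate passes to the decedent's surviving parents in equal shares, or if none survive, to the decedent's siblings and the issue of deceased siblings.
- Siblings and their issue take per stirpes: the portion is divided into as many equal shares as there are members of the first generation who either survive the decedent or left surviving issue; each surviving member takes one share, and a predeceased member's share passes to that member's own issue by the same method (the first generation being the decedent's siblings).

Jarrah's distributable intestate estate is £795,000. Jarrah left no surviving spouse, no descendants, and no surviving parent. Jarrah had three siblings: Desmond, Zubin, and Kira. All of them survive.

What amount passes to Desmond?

Desmond receives £265,000.

The entire £795,000 passes to the siblings and their issue.
That amount (£795,000) is divided into 3 shares of £265,000: Desmond, Zubin, and Kira each take £265,000.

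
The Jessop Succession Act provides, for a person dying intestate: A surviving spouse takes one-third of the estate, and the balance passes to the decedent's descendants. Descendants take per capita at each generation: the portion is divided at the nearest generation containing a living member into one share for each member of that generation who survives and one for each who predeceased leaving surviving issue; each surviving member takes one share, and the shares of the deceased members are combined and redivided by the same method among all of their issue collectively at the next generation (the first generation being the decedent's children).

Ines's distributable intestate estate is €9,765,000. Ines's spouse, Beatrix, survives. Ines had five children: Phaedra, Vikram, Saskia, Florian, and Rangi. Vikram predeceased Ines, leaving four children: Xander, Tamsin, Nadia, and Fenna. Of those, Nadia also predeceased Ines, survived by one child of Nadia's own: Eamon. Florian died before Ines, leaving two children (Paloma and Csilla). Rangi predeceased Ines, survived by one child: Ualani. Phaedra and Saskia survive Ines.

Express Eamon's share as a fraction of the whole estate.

Beatrix takes one-third of €9,765,000 = €3,255,000. The remaining €6,510,000 passes to the descendants.
The descendants' portion (€6,510,000) is divided at the children's generation into 5 shares of €1,302,000. Phaedra and Saskia each take €1,302,000. The 3 shares of the deceased (Vikram, Florian, and Rangi) are combined into a pool of €3,906,000.
That pool (€3,906,000) is divided at the grandchildren's generation into 7 shares of €558,000. Xander, Tamsin, Fenna, Paloma, Csilla, and Ualani each take €558,000. The remaining share for the deceased Nadia (€558,000) is carried to the next generation.
That pool (€558,000) passes entirely to Eamon, the sole taker at the great-grandchildren's generation.

Eamon receives 2/35 of the estate.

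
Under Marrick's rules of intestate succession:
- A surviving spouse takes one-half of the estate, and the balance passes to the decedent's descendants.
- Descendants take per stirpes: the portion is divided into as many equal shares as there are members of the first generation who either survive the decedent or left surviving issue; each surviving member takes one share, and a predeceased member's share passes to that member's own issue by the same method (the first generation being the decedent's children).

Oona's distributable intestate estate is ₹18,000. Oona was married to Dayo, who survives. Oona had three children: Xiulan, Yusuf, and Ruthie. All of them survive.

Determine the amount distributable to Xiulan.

Xiulan receives ₹3,000.

Dayo takes one-half of ₹18,000 = ₹9,000. The remaining ₹9,000 passes to the descendants.
The descendants' portion (₹9,000) is divided into 3 shares of ₹3,000: Xiulan, Yusuf, and Ruthie each take ₹3,000.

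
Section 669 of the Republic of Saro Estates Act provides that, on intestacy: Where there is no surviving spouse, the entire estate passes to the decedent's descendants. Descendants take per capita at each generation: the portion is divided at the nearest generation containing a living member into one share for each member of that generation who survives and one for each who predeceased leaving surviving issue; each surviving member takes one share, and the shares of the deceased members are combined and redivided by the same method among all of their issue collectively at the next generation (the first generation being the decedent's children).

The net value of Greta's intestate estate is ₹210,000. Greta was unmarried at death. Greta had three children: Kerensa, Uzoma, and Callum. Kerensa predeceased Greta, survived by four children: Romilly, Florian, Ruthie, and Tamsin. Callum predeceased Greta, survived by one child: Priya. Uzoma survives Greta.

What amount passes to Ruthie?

Ruthie receives ₹28,000.

The entire ₹210,000 passes to the descendants.
That amount (₹210,000) is divided at the children's generation into 3 shares of ₹70,000. Uzoma takes ₹70,000. The 2 shares of the deceased (Kerensa and Callum) are combined into a pool of ₹140,000.
That pool (₹140,000) is divided at the grandchildren's generation equally among Romilly, Florian, Ruthie, Tamsin, and Priya: ₹28,000 each.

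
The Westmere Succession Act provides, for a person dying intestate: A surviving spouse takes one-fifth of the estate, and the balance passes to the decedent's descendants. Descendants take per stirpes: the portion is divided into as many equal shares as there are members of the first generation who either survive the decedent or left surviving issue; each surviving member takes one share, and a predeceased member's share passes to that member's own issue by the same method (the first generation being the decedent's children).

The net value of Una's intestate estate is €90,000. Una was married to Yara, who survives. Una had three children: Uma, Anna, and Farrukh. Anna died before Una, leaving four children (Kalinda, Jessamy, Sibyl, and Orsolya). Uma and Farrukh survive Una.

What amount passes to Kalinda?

Yara takes one-fifth of €90,000 = €18,000. The remaining €72,000 passes to the descendants.
The descendants' portion (€72,000) is divided into 3 shares of €24,000: Uma and Farrukh each take €24,000; Anna's €24,000 share passes to Anna's issue.
Anna's share (€24,000) is divided into 4 shares of €6,000: Kalinda, Jessamy, Sibyl, and Orsolya each take €6,000.

Kalinda receives €6,000.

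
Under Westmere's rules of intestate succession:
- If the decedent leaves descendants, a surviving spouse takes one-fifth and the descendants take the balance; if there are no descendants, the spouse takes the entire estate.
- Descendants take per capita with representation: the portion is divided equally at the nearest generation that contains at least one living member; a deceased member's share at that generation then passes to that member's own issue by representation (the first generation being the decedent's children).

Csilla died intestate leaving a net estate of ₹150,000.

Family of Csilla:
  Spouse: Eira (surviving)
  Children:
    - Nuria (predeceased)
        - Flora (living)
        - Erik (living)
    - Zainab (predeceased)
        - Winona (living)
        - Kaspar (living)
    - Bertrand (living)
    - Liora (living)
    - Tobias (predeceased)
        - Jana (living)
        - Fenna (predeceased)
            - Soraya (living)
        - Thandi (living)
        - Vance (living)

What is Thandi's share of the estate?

Eira takes one-fifth of ₹150,000 = ₹30,000. The remaining ₹120,000 passes to the descendants.
The descendants' portion (₹120,000) is divided into 5 shares of ₹24,000: Bertrand and Liora each take ₹24,000; Nuria's ₹24,000 share passes to Nuria's issue; Zainab's ₹24,000 share passes to Zainab's issue; Tobias's ₹24,000 share passes to Tobias's issue.
Nuria's share (₹24,000) is divided into 2 shares of ₹12,000: Flora and Erik each take ₹12,000.
Zainab's share (₹24,000) is divided into 2 shares of ₹12,000: Winona and Kaspar each take ₹12,000.
Tobias's share (₹24,000) is divided into 4 shares of ₹6,000: Jana, Thandi, and Vance each take ₹6,000; Fenna's ₹6,000 share passes to Fenna's issue.
Fenna's share (₹6,000) passes entirely to Soraya.

Thandi receives ₹6,000.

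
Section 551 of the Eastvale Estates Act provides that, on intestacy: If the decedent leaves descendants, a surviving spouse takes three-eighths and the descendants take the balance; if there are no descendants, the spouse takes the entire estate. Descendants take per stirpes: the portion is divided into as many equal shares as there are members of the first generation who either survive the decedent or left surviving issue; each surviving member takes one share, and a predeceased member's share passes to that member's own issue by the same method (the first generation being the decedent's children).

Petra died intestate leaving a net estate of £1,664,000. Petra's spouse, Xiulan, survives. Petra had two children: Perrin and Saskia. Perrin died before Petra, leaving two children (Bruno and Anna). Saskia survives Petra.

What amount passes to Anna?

Xiulan takes three-eighths of £1,664,000 = £624,000. The remaining £1,040,000 passes to the descendants.
The descendants' portion (£1,040,000) is divided into 2 shares of £520,000: Saskia takes £520,000; Perrin's £520,000 share passes to Perrin's issue.
Perrin's share (£520,000) is divided into 2 shares of £260,000: Bruno and Anna each take £260,000.

Anna receives £260,000.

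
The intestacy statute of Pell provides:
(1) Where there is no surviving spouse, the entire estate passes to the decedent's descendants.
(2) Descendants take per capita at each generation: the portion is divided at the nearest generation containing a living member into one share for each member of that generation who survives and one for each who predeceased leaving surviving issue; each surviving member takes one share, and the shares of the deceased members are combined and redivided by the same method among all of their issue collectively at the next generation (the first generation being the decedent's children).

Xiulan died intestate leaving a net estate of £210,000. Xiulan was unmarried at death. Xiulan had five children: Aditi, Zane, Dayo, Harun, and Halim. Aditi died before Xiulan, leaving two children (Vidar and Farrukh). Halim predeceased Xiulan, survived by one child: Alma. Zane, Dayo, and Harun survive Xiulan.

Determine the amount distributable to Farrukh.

The entire £210,000 passes to the descendants.
That amount (£210,000) is divided at the children's generation into 5 shares of £42,000. Zane, Dayo, and Harun each take £42,000. The 2 shares of the deceased (Aditi and Halim) are combined into a pool of £84,000.
That pool (£84,000) is divided at the grandchildren's generation equally among Vidar, Farrukh, and Alma: £28,000 each.

Farrukh receives £28,000.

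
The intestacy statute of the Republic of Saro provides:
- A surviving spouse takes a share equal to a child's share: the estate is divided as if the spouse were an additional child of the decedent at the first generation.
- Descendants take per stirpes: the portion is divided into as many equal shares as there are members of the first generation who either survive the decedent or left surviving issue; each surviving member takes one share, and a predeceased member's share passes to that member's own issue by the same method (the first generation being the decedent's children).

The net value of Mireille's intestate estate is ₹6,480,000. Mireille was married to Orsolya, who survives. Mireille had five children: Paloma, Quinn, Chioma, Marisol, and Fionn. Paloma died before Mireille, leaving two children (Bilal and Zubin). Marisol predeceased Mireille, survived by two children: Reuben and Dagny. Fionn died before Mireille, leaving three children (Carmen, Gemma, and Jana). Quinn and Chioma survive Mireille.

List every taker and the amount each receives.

The spouse counts as an additional share at the children's level, so there are 6 primary shares of ₹1,080,000. Orsolya takes one such share (₹1,080,000).
The children's combined portion (₹5,400,000) is divided into 5 shares of ₹1,080,000: Quinn and Chioma each take ₹1,080,000; Paloma's ₹1,080,000 share passes to Paloma's issue; Marisol's ₹1,080,000 share passes to Marisol's issue; Fionn's ₹1,080,000 share passes to Fionn's issue.
Paloma's share (₹1,080,000) is divided into 2 shares of ₹540,000: Bilal and Zubin each take ₹540,000.
Marisol's share (₹1,080,000) is divided into 2 shares of ₹540,000: Reuben and Dagny each take ₹540,000.
Fionn's share (₹1,080,000) is divided into 3 shares of ₹360,000: Carmen, Gemma, and Jana each take ₹360,000.

Orsolya: ₹1,080,000; Bilal: ₹540,000; Zubin: ₹540,000; Quinn: ₹1,080,000; Chioma: ₹1,080,000; Reuben: ₹540,000; Dagny: ₹540,000; Carmen: ₹360,000; Gemma: ₹360,000; Jana: ₹360,000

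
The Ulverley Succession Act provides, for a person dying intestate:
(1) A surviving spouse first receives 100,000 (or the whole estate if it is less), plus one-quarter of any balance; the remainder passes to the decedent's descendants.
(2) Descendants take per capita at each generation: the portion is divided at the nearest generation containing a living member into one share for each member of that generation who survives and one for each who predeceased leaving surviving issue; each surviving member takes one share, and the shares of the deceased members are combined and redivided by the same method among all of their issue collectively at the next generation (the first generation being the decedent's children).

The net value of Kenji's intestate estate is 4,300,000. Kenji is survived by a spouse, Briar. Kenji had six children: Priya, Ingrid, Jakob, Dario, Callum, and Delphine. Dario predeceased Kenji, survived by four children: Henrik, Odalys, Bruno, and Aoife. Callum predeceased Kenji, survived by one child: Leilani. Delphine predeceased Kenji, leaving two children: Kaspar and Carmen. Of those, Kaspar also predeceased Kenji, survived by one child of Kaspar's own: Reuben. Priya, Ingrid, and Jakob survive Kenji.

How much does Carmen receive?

Briar first takes 100,000, leaving a balance of 4,200,000. Briar then takes one-quarter of the balance (1,050,000), for a total of 1,150,000. The remaining 3,150,000 passes to the descendants.
The descendants' portion (3,150,000) is divided at the children's generation into 6 shares of 525,000. Priya, Ingrid, and Jakob each take 525,000. The 3 shares of the deceased (Dario, Callum, and Delphine) are combined into a pool of 1,575,000.
That pool (1,575,000) is divided at the grandchildren's generation into 7 shares of 225,000. Henrik, Odalys, Bruno, Aoife, Leilani, and Carmen each take 225,000. The remaining share for the deceased Kaspar (225,000) is carried to the next generation.
That pool (225,000) passes entirely to Reuben, the sole taker at the great-grandchildren's generation.

Carmen receives 225,000.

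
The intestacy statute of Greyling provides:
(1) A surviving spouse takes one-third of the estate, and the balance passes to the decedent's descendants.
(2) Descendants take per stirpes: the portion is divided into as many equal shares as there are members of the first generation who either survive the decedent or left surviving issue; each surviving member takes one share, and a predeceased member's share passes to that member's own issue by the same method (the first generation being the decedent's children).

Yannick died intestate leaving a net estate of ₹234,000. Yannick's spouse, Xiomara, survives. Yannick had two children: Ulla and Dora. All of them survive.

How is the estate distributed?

Xiomara: ₹78,000; Ulla: ₹78,000; Dora: ₹78,000

Xiomara takes one-third of ₹234,000 = ₹78,000. The remaining ₹156,000 passes to the descendants.
The descendants' portion (₹156,000) is divided into 2 shares of ₹78,000: Ulla and Dora each take ₹78,000.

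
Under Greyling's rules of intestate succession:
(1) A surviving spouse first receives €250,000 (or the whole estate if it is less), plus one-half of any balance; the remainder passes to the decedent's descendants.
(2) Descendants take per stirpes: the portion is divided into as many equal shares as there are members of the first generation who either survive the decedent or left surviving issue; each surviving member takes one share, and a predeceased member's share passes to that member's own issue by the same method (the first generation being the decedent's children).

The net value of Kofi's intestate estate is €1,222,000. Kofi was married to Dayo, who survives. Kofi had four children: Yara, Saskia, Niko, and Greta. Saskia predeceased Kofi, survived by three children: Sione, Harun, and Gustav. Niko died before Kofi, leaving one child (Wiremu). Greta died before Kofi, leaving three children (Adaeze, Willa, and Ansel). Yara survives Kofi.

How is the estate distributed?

Dayo: €736,000; Yara: €121,500; Sione: €40,500; Harun: €40,500; Gustav: €40,500; Wiremu: €121,500; Adaeze: €40,500; Willa: €40,500; Ansel: €40,500

Dayo first takes €250,000, leaving a balance of €972,000. Dayo then takes one-half of the balance (€486,000), for a total of €736,000. The remaining €486,000 passes to the descendants.
The descendants' portion (€486,000) is divided into 4 shares of €121,500: Yara takes €121,500; Saskia's €121,500 share passes to Saskia's issue; Niko's €121,500 share passes to Niko's issue; Greta's €121,500 share passes to Greta's issue.
Saskia's share (€121,500) is divided into 3 shares of €40,500: Sione, Harun, and Gustav each take €40,500.
Niko's share (€121,500) passes entirely to Wiremu.
Greta's share (€121,500) is divided into 3 shares of €40,500: Adaeze, Willa, and Ansel each take €40,500.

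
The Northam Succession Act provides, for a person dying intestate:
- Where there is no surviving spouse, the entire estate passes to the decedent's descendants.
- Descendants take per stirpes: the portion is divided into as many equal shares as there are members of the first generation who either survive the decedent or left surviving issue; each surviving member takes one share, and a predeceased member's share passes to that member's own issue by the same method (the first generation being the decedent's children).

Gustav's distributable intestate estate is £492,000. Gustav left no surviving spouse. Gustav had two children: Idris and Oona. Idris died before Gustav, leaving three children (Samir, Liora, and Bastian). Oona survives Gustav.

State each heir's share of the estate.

Samir: £82,000; Liora: £82,000; Bastian: £82,000; Oona: £246,000

The entire £492,000 passes to the descendants.
That amount (£492,000) is divided into 2 shares of £246,000: Oona takes £246,000; Idris's £246,000 share passes to Idris's issue.
Idris's share (£246,000) is divided into 3 shares of £82,000: Samir, Liora, and Bastian each take £82,000.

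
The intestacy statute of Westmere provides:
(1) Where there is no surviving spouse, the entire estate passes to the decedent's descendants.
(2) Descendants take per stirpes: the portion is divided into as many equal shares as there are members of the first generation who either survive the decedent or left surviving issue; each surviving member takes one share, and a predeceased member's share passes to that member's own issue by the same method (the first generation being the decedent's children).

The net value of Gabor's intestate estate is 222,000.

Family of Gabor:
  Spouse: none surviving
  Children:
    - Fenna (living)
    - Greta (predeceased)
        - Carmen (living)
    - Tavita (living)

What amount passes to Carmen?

The entire 222,000 passes to the descendants.
That amount (222,000) is divided into 3 shares of 74,000: Fenna and Tavita each take 74,000; Greta's 74,000 share passes to Greta's issue.
Greta's share (74,000) passes entirely to Carmen.

Carmen receives 74,000.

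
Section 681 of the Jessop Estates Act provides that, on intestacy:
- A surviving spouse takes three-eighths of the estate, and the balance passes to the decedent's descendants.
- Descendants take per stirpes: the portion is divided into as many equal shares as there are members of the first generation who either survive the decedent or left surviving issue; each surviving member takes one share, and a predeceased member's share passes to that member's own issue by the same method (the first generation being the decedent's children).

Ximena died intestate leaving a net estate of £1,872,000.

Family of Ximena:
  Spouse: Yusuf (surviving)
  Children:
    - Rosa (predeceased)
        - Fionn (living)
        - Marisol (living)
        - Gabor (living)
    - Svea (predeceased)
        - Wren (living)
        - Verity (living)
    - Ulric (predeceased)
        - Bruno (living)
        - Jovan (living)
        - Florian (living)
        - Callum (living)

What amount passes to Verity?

Verity receives £195,000.

Yusuf takes three-eighths of £1,872,000 = £702,000. The remaining £1,170,000 passes to the descendants.
The descendants' portion (£1,170,000) is divided into 3 shares of £390,000: Rosa's £390,000 share passes to Rosa's issue; Svea's £390,000 share passes to Svea's issue; Ulric's £390,000 share passes to Ulric's issue.
Rosa's share (£390,000) is divided into 3 shares of £130,000: Fionn, Marisol, and Gabor each take £130,000.
Svea's share (£390,000) is divided into 2 shares of £195,000: Wren and Verity each take £195,000.
Ulric's share (£390,000) is divided into 4 shares of £97,500: Bruno, Jovan, Florian, and Callum each take £97,500.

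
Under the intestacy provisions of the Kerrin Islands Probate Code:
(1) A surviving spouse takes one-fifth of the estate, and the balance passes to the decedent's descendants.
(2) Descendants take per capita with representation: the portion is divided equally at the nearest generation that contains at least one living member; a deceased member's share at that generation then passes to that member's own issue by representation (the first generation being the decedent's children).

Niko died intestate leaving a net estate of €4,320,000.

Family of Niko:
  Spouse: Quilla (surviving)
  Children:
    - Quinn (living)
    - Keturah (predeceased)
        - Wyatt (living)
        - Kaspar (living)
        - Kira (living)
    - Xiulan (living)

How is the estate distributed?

Quilla: €864,000; Quinn: €1,152,000; Wyatt: €384,000; Kaspar: €384,000; Kira: €384,000; Xiulan: €1,152,000

Quilla takes one-fifth of €4,320,000 = €864,000. The remaining €3,456,000 passes to the descendants.
The descendants' portion (€3,456,000) is divided into 3 shares of €1,152,000: Quinn and Xiulan each take €1,152,000; Keturah's €1,152,000 share passes to Keturah's issue.
Keturah's share (€1,152,000) is divided into 3 shares of €384,000: Wyatt, Kaspar, and Kira each take €384,000.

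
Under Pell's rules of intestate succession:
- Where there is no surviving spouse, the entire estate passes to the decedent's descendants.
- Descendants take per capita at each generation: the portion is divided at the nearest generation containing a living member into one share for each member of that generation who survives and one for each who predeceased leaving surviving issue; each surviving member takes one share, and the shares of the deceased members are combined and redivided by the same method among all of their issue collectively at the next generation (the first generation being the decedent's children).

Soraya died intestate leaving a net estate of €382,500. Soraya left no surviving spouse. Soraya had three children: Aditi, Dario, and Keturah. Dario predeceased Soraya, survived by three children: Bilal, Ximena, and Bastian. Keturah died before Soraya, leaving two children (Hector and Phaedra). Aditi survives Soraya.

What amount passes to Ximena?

The entire €382,500 passes to the descendants.
That amount (€382,500) is divided at the children's generation into 3 shares of €127,500. Aditi takes €127,500. The 2 shares of the deceased (Dario and Keturah) are combined into a pool of €255,000.
That pool (€255,000) is divided at the grandchildren's generation equally among Bilal, Ximena, Bastian, Hector, and Phaedra: €51,000 each.

Ximena receives €51,000.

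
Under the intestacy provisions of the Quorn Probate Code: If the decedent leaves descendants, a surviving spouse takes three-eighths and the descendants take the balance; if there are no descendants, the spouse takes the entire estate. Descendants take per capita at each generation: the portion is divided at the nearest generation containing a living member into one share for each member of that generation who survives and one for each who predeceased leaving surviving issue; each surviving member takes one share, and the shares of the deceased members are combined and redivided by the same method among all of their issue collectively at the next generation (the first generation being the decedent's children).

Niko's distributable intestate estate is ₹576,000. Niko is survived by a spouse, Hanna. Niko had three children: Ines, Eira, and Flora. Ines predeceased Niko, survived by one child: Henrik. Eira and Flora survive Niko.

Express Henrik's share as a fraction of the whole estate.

Henrik receives 5/24 of the estate.

Hanna takes three-eighths of ₹576,000 = ₹216,000. The remaining ₹360,000 passes to the descendants.
The descendants' portion (₹360,000) is divided at the children's generation into 3 shares of ₹120,000. Eira and Flora each take ₹120,000. The remaining share for the deceased Ines (₹120,000) is carried to the next generation.
That pool (₹120,000) passes entirely to Henrik, the sole taker at the grandchildren's generation.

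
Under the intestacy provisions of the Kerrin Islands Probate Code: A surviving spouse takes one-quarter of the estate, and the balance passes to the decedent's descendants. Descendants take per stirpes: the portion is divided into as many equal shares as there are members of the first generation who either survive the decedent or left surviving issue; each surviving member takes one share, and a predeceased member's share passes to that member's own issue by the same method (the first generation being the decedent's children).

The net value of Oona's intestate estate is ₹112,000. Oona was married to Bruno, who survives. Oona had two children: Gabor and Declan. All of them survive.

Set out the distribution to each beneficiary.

Bruno takes one-quarter of ₹112,000 = ₹28,000. The remaining ₹84,000 passes to the descendants.
The descendants' portion (₹84,000) is divided into 2 shares of ₹42,000: Gabor and Declan each take ₹42,000.

Bruno: ₹28,000; Gabor: ₹42,000; Declan: ₹42,000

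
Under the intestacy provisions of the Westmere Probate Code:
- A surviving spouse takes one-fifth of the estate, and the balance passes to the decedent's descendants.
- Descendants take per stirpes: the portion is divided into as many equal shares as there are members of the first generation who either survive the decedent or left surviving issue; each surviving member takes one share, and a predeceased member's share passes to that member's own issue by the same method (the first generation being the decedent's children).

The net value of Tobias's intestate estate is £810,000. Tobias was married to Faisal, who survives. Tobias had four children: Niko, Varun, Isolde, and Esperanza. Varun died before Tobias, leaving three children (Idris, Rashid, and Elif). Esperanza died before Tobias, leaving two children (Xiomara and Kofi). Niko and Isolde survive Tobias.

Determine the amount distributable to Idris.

Faisal takes one-fifth of £810,000 = £162,000. The remaining £648,000 passes to the descendants.
The descendants' portion (£648,000) is divided into 4 shares of £162,000: Niko and Isolde each take £162,000; Varun's £162,000 share passes to Varun's issue; Esperanza's £162,000 share passes to Esperanza's issue.
Varun's share (£162,000) is divided into 3 shares of £54,000: Idris, Rashid, and Elif each take £54,000.
Esperanza's share (£162,000) is divided into 2 shares of £81,000: Xiomara and Kofi each take £81,000.

Idris receives £54,000.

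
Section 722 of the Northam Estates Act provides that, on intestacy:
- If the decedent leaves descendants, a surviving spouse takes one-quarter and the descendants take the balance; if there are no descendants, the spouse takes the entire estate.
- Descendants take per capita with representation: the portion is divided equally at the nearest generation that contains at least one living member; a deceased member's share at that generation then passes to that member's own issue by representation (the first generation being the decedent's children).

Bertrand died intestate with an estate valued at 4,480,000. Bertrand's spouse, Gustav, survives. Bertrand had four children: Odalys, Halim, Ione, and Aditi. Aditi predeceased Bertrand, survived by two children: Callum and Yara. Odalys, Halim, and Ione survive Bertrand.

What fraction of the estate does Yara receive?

Gustav takes one-quarter of 4,480,000 = 1,120,000. The remaining 3,360,000 passes to the descendants.
The descendants' portion (3,360,000) is divided into 4 shares of 840,000: Odalys, Halim, and Ione each take 840,000; Aditi's 840,000 share passes to Aditi's issue.
Aditi's share (840,000) is divided into 2 shares of 420,000: Callum and Yara each take 420,000.

Yara receives 3/32 of the estate.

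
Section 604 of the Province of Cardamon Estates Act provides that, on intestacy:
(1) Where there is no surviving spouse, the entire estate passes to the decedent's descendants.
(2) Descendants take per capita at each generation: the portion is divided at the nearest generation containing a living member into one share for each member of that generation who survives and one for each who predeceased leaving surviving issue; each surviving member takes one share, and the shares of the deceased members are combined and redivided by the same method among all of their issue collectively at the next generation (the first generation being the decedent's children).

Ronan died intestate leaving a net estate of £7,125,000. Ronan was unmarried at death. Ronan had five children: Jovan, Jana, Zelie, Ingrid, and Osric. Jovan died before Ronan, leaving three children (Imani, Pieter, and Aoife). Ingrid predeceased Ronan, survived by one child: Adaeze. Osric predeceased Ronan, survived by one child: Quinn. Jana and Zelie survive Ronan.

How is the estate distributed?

Imani: £855,000; Pieter: £855,000; Aoife: £855,000; Jana: £1,425,000; Zelie: £1,425,000; Adaeze: £855,000; Quinn: £855,000

The entire £7,125,000 passes to the descendants.
That amount (£7,125,000) is divided at the children's generation into 5 shares of £1,425,000. Jana and Zelie each take £1,425,000. The 3 shares of the deceased (Jovan, Ingrid, and Osric) are combined into a pool of £4,275,000.
That pool (£4,275,000) is divided at the grandchildren's generation equally among Imani, Pieter, Aoife, Adaeze, and Quinn: £855,000 each.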